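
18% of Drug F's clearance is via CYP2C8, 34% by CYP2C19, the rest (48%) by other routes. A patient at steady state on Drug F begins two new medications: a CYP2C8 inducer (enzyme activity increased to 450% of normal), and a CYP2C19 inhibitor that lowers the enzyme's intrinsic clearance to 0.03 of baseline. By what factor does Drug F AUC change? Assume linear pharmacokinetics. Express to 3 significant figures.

0.769

CYP2C8: 0.18 × 4.5 = 0.81
CYP2C19: 0.34 × 0.03 = 0.0102
Other: 0.48 (unchanged)
CL_new/CL_old = 0.81 + 0.0102 + 0.48 = 1.3002.
Net AUC ratio = 1 / 1.3002 = 0.769.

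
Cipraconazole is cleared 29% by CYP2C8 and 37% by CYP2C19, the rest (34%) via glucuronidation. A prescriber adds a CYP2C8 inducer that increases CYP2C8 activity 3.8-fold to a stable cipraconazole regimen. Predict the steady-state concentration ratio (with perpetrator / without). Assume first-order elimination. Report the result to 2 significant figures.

0.55

CYP2C8: 0.29 × 3.8 = 1.102
CYP2C19: 0.37 (unchanged)
Other: 0.34 (unchanged)
CL_new/CL_old = 1.102 + 0.37 + 0.34 = 1.812.
Steady-state concentration is inversely proportional to clearance, so the fold-change is 1 / 1.812 = 0.55.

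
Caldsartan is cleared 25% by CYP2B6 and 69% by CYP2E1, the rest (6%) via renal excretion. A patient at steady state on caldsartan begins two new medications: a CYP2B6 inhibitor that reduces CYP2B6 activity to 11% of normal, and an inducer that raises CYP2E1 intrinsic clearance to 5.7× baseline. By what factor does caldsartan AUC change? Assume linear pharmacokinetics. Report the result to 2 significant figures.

CYP2B6: 0.25 × 0.11 = 0.0275
CYP2E1: 0.69 × 5.7 = 3.933
Other: 0.06 (unchanged)
New clearance relative to baseline: 0.0275 + 3.933 + 0.06 = 4.0205.
AUC ∝ 1/CL: fold-change = 1 / 4.0205 = 0.25.

0.25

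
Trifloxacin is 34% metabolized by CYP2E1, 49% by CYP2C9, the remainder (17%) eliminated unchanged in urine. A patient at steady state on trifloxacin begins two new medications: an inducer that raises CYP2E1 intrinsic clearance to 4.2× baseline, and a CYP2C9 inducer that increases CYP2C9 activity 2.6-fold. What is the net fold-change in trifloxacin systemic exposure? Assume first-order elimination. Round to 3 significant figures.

0.348

The CYP2E1 pathway (34% of clearance) increases to 4.2× activity: 0.34 × 4.2 = 1.428.
The CYP2C9 pathway (49% of clearance) rises to 2.6× activity: 0.49 × 2.6 = 1.274.
Non-CYP routes (17%) are unchanged.
Relative clearance = 1.428 + 1.274 + 0.17 = 2.872.
Because systemic exposure varies inversely with clearance, the combined effect is 1 / 2.872 = 0.348.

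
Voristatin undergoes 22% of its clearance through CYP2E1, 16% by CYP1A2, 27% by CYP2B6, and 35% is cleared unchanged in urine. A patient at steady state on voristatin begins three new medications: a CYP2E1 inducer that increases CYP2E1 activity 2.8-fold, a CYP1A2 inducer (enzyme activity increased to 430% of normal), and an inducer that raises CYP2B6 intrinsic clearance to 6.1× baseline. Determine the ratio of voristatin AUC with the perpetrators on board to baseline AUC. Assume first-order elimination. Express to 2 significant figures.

0.30

The CYP2E1 pathway (22% of clearance) increases to 2.8× activity: 0.22 × 2.8 = 0.616.
The CYP1A2 pathway (16% of clearance) rises to 4.3× activity: 0.16 × 4.3 = 0.688.
The CYP2B6 pathway (27% of clearance) is boosted to 6.1× activity: 0.27 × 6.1 = 1.647.
Non-CYP routes (35%) are unchanged.
Relative clearance = 0.616 + 0.688 + 1.647 + 0.35 = 3.301.
AUC ∝ 1/CL: fold-change = 1 / 3.301 = 0.30.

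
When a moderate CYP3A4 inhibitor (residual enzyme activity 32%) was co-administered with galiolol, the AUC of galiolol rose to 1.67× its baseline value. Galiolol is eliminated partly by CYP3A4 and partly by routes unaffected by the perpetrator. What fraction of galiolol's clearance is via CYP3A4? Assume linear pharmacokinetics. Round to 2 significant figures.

0.59

Call the CYP3A4 fraction fm. After the interaction, CL_new/CL_old = fm × 0.32 + (1 − fm).
AUC ratio = 1 / (new CL fraction), so new CL fraction = 1 / 1.67 = 0.5988.
fm × 0.32 + 1 − fm = 0.5988  ⇒  fm × (0.32 − 1) = −0.4012  ⇒  fm = 0.59.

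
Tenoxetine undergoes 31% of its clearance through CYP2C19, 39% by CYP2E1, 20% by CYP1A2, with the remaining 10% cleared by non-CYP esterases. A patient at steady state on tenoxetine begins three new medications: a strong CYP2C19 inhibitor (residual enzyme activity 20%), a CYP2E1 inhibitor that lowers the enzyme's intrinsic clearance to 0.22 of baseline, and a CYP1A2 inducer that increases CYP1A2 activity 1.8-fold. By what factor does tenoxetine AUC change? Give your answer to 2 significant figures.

1.6

The CYP2C19 pathway (31% of clearance) drops to 0.2× activity: 0.31 × 0.2 = 0.062.
The CYP2E1 pathway (39% of clearance) falls to 0.22× activity: 0.39 × 0.22 = 0.0858.
The CYP1A2 pathway (20% of clearance) is boosted to 1.8× activity: 0.2 × 1.8 = 0.36.
The remaining 10% of clearance is unaffected.
CL_new/CL_old = 0.062 + 0.0858 + 0.36 + 0.1 = 0.6078.
AUC ∝ 1/CL: fold-change = 1 / 0.6078 = 1.6.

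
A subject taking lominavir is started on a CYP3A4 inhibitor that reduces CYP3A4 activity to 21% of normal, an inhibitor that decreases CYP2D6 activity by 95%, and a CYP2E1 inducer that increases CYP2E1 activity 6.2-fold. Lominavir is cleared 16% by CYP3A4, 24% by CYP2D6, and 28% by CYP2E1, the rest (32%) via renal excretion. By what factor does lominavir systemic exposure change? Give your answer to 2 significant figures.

CYP3A4: 0.16 × 0.21 = 0.0336
CYP2D6: 0.24 × 0.05 = 0.012
CYP2E1: 0.28 × 6.2 = 1.736
Other: 0.32 (unchanged)
New clearance relative to baseline: 0.0336 + 0.012 + 1.736 + 0.32 = 2.1016.
Because systemic exposure varies inversely with clearance, the combined effect is 1 / 2.1016 = 0.48.

0.48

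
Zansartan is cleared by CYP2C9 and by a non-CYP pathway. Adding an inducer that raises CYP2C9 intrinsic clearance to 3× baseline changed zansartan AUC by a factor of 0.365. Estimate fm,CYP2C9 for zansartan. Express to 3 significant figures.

Call the CYP2C9 fraction fm. After the interaction, CL_new/CL_old = fm × 3 + (1 − fm).
AUC ratio = 1 / (new CL fraction), so new CL fraction = 1 / 0.365 = 2.74.
fm × 3 + 1 − fm = 2.74  ⇒  fm × (3 − 1) = 1.74  ⇒  fm = 0.870.

0.870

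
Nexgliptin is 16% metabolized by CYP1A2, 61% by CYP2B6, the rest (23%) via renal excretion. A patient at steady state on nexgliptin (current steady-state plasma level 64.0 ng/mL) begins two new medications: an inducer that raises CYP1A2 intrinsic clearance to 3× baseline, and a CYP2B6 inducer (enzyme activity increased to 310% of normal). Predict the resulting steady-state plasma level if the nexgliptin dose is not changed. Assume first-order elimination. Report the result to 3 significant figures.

24.6 ng/mL

The CYP1A2 pathway (16% of clearance) is boosted to 3× activity: 0.16 × 3 = 0.48.
The CYP2B6 pathway (61% of clearance) rises to 3.1× activity: 0.61 × 3.1 = 1.891.
Non-CYP routes (23%) are unchanged.
New clearance relative to baseline: 0.48 + 1.891 + 0.23 = 2.601.
Steady-state plasma level ∝ 1/CL: new value = 64.0 / 2.601 = 24.6 ng/mL.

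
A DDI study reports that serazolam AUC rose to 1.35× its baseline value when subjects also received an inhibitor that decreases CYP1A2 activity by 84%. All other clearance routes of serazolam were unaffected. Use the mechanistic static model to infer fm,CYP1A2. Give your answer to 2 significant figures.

Let x = fm,CYP1A2. Because AUC ∝ 1/CL, relative clearance fell to 1/1.35 = 0.7407.
Only the CYP1A2 route changed, so 0.7407 = x·0.16 + (1 − x), giving x = 0.31.

0.31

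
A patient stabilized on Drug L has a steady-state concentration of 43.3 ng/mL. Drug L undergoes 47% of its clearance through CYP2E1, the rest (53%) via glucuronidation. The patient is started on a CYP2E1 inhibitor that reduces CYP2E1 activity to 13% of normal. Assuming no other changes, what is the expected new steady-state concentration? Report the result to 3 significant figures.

73.3 ng/mL

The CYP2E1 pathway (47% of clearance) is reduced to 0.13× activity: 0.47 × 0.13 = 0.0611.
The remaining 53% of clearance is unaffected.
New clearance relative to baseline: 0.0611 + 0.53 = 0.5911.
With dosing unchanged, steady-state concentration scales as 1/CL: 43.3 / 0.5911 = 73.3 ng/mL.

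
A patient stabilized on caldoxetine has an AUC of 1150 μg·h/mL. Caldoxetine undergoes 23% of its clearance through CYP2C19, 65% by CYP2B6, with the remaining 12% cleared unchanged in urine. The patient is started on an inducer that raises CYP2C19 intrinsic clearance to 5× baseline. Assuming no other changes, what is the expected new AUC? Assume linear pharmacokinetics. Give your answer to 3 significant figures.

599 μg·h/mL

The CYP2C19 pathway (23% of clearance) increases to 5× activity: 0.23 × 5 = 1.15.
CYP2B6 (65%) and the residual 12% are unaffected.
Relative clearance = 1.15 + 0.65 + 0.12 = 1.92.
New AUC = baseline ÷ relative clearance = 1150 / 1.92 = 599 μg·h/mL.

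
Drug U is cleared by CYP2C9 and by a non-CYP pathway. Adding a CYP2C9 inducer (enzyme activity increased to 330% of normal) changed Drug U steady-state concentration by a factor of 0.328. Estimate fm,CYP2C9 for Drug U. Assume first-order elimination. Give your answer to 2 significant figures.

0.89

CL'/CL = 1 / 0.328 = 3.049
3.3·fm + (1 − fm) = 3.049
fm = (3.049 − 1) / (3.3 − 1) = 0.89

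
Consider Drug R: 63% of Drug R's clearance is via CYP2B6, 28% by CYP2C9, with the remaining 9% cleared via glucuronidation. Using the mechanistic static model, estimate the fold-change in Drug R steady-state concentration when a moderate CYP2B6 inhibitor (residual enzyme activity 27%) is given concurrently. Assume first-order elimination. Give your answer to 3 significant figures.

1.85

CYP2B6: 0.63 × 0.27 = 0.1701
CYP2C9: 0.28 (unchanged)
Other: 0.09 (unchanged)
Relative clearance = 0.1701 + 0.28 + 0.09 = 0.5401.
Since steady-state concentration ∝ 1/CL, the ratio is 1 / 0.5401 = 1.85.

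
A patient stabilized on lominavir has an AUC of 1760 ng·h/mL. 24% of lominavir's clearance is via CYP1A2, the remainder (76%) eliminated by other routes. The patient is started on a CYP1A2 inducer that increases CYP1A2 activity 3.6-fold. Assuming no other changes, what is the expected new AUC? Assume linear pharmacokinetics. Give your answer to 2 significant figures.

1.1 × 10³ ng·h/mL

CYP1A2: 0.24 × 3.6 = 0.864
Other: 0.76 (unchanged)
Relative clearance = 0.864 + 0.76 = 1.624.
With dosing unchanged, AUC scales as 1/CL: 1760 / 1.624 = 1.1 × 10³ ng·h/mL.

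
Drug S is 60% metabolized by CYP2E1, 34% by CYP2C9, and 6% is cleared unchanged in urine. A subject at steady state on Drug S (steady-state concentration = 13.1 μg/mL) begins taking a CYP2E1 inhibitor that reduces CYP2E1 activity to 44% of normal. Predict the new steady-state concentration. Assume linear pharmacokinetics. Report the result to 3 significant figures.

The CYP2E1 pathway (60% of clearance) drops to 0.44× activity: 0.6 × 0.44 = 0.264.
CYP2C9 (34%) and the residual 6% are unaffected.
Relative clearance = 0.264 + 0.34 + 0.06 = 0.664.
Steady-state concentration ∝ 1/CL, so new value = 13.1 / 0.664 = 19.7 μg/mL.

19.7 μg/mL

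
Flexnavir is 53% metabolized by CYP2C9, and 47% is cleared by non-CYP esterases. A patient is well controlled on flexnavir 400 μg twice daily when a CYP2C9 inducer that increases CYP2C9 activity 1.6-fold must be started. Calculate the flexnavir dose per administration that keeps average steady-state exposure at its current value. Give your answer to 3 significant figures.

The CYP2C9 pathway (53% of clearance) increases to 1.6× activity: 0.53 × 1.6 = 0.848.
Non-CYP routes (47%) are unchanged.
New clearance relative to baseline: 0.848 + 0.47 = 1.318.
To maintain the same steady-state level, dose must scale with clearance: new dose = 400 × 1.318 = 527 μg.

527 μg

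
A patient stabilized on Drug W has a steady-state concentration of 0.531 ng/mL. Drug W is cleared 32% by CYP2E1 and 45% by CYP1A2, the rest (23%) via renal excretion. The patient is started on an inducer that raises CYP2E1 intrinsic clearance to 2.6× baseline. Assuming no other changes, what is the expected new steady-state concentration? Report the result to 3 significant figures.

0.351 ng/mL

CYP2E1: 0.32 × 2.6 = 0.832
CYP1A2: 0.45 (unchanged)
Other: 0.23 (unchanged)
New clearance relative to baseline: 0.832 + 0.45 + 0.23 = 1.512.
New steady-state concentration = baseline ÷ relative clearance = 0.531 / 1.512 = 0.351 ng/mL.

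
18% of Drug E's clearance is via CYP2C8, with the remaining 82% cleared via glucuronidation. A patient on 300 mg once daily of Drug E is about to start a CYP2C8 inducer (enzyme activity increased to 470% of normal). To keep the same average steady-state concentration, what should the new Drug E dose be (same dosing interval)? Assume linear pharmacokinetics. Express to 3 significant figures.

The CYP2C8 pathway (18% of clearance) rises to 4.7× activity: 0.18 × 4.7 = 0.846.
Non-CYP routes (82%) are unchanged.
New clearance relative to baseline: 0.846 + 0.82 = 1.666.
Css,avg = (dose rate)/CL, so holding Css fixed requires dose ∝ CL: 300 × 1.666 = 500 mg.

500 mg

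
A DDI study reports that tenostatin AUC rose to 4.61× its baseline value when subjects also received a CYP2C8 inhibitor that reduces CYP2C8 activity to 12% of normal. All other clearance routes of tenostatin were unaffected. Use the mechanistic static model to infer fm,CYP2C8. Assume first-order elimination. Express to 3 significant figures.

Call the CYP2C8 fraction fm. After the interaction, CL_new/CL_old = fm × 0.12 + (1 − fm).
AUC ratio = 1 / (new CL fraction), so new CL fraction = 1 / 4.61 = 0.2169.
fm × 0.12 + 1 − fm = 0.2169  ⇒  fm × (0.12 − 1) = −0.7831  ⇒  fm = 0.890.

0.890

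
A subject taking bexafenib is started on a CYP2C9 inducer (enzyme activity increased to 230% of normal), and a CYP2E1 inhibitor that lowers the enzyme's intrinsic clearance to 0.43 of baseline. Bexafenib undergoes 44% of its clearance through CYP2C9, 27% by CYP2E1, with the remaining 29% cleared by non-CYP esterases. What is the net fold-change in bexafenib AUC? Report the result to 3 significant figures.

The CYP2C9 pathway (44% of clearance) rises to 2.3× activity: 0.44 × 2.3 = 1.012.
The CYP2E1 pathway (27% of clearance) drops to 0.43× activity: 0.27 × 0.43 = 0.1161.
Non-CYP routes (29%) are unchanged.
New clearance relative to baseline: 1.012 + 0.1161 + 0.29 = 1.4181.
AUC ∝ 1/CL: fold-change = 1 / 1.4181 = 0.705.

0.705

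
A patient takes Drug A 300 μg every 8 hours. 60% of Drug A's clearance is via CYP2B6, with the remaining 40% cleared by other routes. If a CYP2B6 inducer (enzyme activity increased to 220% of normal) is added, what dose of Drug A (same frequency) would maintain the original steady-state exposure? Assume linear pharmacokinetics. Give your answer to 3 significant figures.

516 μg

The CYP2B6 pathway (60% of clearance) rises to 2.2× activity: 0.6 × 2.2 = 1.32.
Non-CYP routes (40%) are unchanged.
CL_new/CL_old = 1.32 + 0.4 = 1.72.
Exposure is unchanged when dose changes in proportion to clearance. New dose = 300 μg × 1.72 = 516 μg.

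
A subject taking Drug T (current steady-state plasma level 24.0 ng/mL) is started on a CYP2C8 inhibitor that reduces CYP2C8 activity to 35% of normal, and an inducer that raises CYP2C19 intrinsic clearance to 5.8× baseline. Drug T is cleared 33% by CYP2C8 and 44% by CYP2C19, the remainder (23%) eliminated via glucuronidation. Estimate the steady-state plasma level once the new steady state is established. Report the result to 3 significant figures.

The CYP2C8 pathway (33% of clearance) drops to 0.35× activity: 0.33 × 0.35 = 0.1155.
The CYP2C19 pathway (44% of clearance) rises to 5.8× activity: 0.44 × 5.8 = 2.552.
The remaining 23% of clearance is unaffected.
CL_new/CL_old = 0.1155 + 2.552 + 0.23 = 2.8975.
Steady-state plasma level ∝ 1/CL: new value = 24.0 / 2.8975 = 8.28 ng/mL.

8.28 ng/mL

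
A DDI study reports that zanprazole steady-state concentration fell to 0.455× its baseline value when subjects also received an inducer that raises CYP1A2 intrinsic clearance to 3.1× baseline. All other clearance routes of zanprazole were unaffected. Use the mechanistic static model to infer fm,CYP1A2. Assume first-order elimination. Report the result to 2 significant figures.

Write x for the fraction cleared via CYP1A2. The observed steady-state concentration change means clearance rose to 1/0.455 = 2.198 of baseline.
Setting x·3.1 + (1 − x) = 2.198 and solving: x = (2.198 − 1)/(3.1 − 1) = 0.57.

0.57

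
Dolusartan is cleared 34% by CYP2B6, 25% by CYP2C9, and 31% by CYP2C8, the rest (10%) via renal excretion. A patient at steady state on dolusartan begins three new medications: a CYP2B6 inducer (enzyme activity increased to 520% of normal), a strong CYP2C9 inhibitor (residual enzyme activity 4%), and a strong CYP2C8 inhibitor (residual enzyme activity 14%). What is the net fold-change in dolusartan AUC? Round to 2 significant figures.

CYP2B6: 0.34 × 5.2 = 1.768
CYP2C9: 0.25 × 0.04 = 0.01
CYP2C8: 0.31 × 0.14 = 0.0434
Other: 0.1 (unchanged)
Relative clearance = 1.768 + 0.01 + 0.0434 + 0.1 = 1.9214.
AUC ∝ 1/CL: fold-change = 1 / 1.9214 = 0.52.

0.52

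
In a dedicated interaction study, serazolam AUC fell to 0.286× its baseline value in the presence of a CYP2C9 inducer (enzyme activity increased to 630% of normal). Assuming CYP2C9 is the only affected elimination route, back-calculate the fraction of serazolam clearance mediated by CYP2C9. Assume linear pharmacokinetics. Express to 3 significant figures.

0.471

CL'/CL = 1 / 0.286 = 3.497
6.3·fm + (1 − fm) = 3.497
fm = (3.497 − 1) / (6.3 − 1) = 0.471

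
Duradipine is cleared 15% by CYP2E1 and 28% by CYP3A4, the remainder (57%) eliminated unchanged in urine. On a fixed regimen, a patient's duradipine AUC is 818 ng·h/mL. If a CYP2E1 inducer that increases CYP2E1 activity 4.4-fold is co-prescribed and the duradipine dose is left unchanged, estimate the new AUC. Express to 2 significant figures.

The CYP2E1 pathway (15% of clearance) increases to 4.4× activity: 0.15 × 4.4 = 0.66.
CYP3A4 (28%) and the residual 57% are unaffected.
CL_new/CL_old = 0.66 + 0.28 + 0.57 = 1.51.
New AUC = baseline ÷ relative clearance = 818 / 1.51 = 5.4 × 10² ng·h/mL.

5.4 × 10² ng·h/mL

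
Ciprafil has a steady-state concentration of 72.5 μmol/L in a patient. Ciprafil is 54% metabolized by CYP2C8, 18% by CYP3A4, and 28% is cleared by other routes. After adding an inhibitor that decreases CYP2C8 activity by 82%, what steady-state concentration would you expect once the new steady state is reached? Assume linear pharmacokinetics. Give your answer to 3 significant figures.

The CYP2C8 pathway (54% of clearance) drops to 0.18× activity: 0.54 × 0.18 = 0.0972.
CYP3A4 (18%) and the residual 28% are unaffected.
Relative clearance = 0.0972 + 0.18 + 0.28 = 0.5572.
New steady-state concentration = baseline ÷ relative clearance = 72.5 / 0.5572 = 130 μmol/L.

130 μmol/L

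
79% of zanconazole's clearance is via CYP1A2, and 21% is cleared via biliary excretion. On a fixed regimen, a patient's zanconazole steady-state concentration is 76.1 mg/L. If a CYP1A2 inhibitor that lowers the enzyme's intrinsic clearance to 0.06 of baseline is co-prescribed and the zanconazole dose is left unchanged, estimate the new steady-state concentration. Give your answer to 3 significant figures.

296 mg/L

The CYP1A2 pathway (79% of clearance) is reduced to 0.06× activity: 0.79 × 0.06 = 0.0474.
Non-CYP routes (21%) are unchanged.
New clearance relative to baseline: 0.0474 + 0.21 = 0.2574.
New steady-state concentration = baseline ÷ relative clearance = 76.1 / 0.2574 = 296 mg/L.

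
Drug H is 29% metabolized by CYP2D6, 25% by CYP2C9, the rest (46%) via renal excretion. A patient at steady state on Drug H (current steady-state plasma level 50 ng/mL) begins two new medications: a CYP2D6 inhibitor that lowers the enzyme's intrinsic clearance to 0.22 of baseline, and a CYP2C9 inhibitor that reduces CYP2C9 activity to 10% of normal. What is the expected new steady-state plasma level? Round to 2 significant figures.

91 ng/mL

CYP2D6: 0.29 × 0.22 = 0.0638
CYP2C9: 0.25 × 0.1 = 0.025
Other: 0.46 (unchanged)
New clearance relative to baseline: 0.0638 + 0.025 + 0.46 = 0.5488.
New steady-state plasma level = 50 / 0.5488 = 91 ng/mL (concentration scales inversely with clearance).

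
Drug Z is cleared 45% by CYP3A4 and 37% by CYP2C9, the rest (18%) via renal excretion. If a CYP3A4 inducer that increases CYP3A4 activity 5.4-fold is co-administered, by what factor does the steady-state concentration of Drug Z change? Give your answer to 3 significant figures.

0.336

The CYP3A4 pathway (45% of clearance) increases to 5.4× activity: 0.45 × 5.4 = 2.43.
CYP2C9 (37%) and the residual 18% are unaffected.
New clearance relative to baseline: 2.43 + 0.37 + 0.18 = 2.98.
Steady-state concentration is inversely proportional to clearance, so the fold-change is 1 / 2.98 = 0.336.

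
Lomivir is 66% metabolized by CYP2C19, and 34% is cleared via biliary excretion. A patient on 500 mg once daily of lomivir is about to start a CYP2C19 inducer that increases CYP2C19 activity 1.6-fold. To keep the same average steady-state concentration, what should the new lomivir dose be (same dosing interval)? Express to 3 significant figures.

698 mg

CYP2C19: 0.66 × 1.6 = 1.056
Other: 0.34 (unchanged)
CL_new/CL_old = 1.056 + 0.34 = 1.396.
Exposure is unchanged when dose changes in proportion to clearance. New dose = 500 mg × 1.396 = 698 mg.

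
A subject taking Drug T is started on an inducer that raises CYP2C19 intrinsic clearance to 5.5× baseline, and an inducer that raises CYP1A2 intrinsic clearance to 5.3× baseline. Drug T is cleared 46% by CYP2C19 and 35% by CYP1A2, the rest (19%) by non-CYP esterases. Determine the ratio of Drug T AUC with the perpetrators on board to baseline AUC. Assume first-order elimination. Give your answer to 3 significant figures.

0.219

The CYP2C19 pathway (46% of clearance) rises to 5.5× activity: 0.46 × 5.5 = 2.53.
The CYP1A2 pathway (35% of clearance) increases to 5.3× activity: 0.35 × 5.3 = 1.855.
The remaining 19% of clearance is unaffected.
CL_new/CL_old = 2.53 + 1.855 + 0.19 = 4.575.
AUC ∝ 1/CL: fold-change = 1 / 4.575 = 0.219.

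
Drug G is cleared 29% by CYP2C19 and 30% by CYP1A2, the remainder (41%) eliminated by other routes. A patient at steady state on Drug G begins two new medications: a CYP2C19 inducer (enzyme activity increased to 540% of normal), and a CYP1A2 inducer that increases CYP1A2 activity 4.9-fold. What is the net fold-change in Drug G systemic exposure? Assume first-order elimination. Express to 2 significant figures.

0.29

The CYP2C19 pathway (29% of clearance) rises to 5.4× activity: 0.29 × 5.4 = 1.566.
The CYP1A2 pathway (30% of clearance) is boosted to 4.9× activity: 0.3 × 4.9 = 1.47.
The remaining 41% of clearance is unaffected.
Relative clearance = 1.566 + 1.47 + 0.41 = 3.446.
Systemic exposure ∝ 1/CL: fold-change = 1 / 3.446 = 0.29.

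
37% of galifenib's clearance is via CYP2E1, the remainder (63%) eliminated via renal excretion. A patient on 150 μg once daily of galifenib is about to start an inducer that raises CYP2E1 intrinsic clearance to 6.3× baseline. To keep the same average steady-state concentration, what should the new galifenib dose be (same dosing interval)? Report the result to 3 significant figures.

444 μg

CYP2E1: 0.37 × 6.3 = 2.331
Other: 0.63 (unchanged)
New clearance relative to baseline: 2.331 + 0.63 = 2.961.
To maintain the same steady-state level, dose must scale with clearance: new dose = 150 × 2.961 = 444 μg.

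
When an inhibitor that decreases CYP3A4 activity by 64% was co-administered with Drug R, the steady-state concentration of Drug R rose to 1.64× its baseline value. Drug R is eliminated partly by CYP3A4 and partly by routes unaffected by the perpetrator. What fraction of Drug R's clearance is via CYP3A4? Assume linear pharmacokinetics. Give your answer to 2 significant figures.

CL'/CL = 1 / 1.64 = 0.6098
0.36·fm + (1 − fm) = 0.6098
fm = (0.6098 − 1) / (0.36 − 1) = 0.61

0.61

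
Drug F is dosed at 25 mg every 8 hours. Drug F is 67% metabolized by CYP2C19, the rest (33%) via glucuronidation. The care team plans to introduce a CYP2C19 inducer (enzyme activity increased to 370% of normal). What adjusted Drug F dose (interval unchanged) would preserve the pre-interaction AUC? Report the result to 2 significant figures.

70 mg

The CYP2C19 pathway (67% of clearance) rises to 3.7× activity: 0.67 × 3.7 = 2.479.
The remaining 33% of clearance is unaffected.
Relative clearance = 2.479 + 0.33 = 2.809.
Exposure is unchanged when dose changes in proportion to clearance. New dose = 25 mg × 2.809 = 70 mg.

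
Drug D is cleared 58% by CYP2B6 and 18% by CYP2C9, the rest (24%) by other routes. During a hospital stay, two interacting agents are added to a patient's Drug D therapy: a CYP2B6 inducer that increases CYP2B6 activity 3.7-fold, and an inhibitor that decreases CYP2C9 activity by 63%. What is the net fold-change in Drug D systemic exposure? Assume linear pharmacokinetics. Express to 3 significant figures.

CYP2B6: 0.58 × 3.7 = 2.146
CYP2C9: 0.18 × 0.37 = 0.0666
Other: 0.24 (unchanged)
CL_new/CL_old = 2.146 + 0.0666 + 0.24 = 2.4526.
Net systemic exposure ratio = 1 / 2.4526 = 0.408.

0.408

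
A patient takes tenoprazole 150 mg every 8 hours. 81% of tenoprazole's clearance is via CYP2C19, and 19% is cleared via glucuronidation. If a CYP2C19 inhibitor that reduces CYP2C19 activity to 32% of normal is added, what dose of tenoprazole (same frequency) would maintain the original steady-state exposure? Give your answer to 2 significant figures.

The CYP2C19 pathway (81% of clearance) drops to 0.32× activity: 0.81 × 0.32 = 0.2592.
The remaining 19% of clearance is unaffected.
CL_new/CL_old = 0.2592 + 0.19 = 0.4492.
To maintain the same steady-state level, dose must scale with clearance: new dose = 150 × 0.4492 = 67 mg.

67 mg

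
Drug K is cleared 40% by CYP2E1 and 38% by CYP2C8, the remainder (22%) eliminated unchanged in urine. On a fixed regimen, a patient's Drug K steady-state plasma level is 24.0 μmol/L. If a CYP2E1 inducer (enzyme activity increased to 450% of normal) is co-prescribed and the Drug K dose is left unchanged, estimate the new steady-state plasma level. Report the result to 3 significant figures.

10.0 μmol/L

CYP2E1: 0.4 × 4.5 = 1.8
CYP2C8: 0.38 (unchanged)
Other: 0.22 (unchanged)
New clearance relative to baseline: 1.8 + 0.38 + 0.22 = 2.4.
New steady-state plasma level = baseline ÷ relative clearance = 24.0 / 2.4 = 10.0 μmol/L.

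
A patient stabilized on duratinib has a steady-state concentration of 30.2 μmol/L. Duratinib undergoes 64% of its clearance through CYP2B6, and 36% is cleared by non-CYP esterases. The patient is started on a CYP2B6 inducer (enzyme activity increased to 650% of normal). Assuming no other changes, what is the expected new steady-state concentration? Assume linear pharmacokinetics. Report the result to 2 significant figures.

6.7 μmol/L

The CYP2B6 pathway (64% of clearance) rises to 6.5× activity: 0.64 × 6.5 = 4.16.
Non-CYP routes (36%) are unchanged.
CL_new/CL_old = 4.16 + 0.36 = 4.52.
Steady-state concentration ∝ 1/CL, so new value = 30.2 / 4.52 = 6.7 μmol/L.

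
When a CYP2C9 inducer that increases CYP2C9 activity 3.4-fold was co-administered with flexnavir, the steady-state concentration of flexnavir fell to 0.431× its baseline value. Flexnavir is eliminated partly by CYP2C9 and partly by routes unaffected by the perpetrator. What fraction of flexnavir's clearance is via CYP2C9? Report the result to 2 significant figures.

Let fm be the CYP2C9 fraction. New clearance relative to baseline = fm × 3.4 + (1 − fm).
Steady-state concentration ratio = 1 / (new CL fraction), so new CL fraction = 1 / 0.431 = 2.32.
fm × 3.4 + 1 − fm = 2.32  ⇒  fm × (3.4 − 1) = 1.32  ⇒  fm = 0.55.

0.55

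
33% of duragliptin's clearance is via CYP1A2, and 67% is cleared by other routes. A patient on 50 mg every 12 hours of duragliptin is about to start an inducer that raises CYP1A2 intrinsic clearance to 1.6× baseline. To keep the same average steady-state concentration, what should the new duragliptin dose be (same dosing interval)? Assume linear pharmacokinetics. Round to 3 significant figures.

59.9 mg

CYP1A2: 0.33 × 1.6 = 0.528
Other: 0.67 (unchanged)
CL_new/CL_old = 0.528 + 0.67 = 1.198.
To maintain the same steady-state level, dose must scale with clearance: new dose = 50 × 1.198 = 59.9 mg.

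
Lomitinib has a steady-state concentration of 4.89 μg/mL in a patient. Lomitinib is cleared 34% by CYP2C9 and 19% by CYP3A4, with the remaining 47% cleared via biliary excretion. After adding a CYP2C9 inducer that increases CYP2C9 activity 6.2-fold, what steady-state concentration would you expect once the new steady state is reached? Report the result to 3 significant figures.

CYP2C9: 0.34 × 6.2 = 2.108
CYP3A4: 0.19 (unchanged)
Other: 0.47 (unchanged)
CL_new/CL_old = 2.108 + 0.19 + 0.47 = 2.768.
Steady-state concentration ∝ 1/CL, so new value = 4.89 / 2.768 = 1.77 μg/mL.

1.77 μg/mL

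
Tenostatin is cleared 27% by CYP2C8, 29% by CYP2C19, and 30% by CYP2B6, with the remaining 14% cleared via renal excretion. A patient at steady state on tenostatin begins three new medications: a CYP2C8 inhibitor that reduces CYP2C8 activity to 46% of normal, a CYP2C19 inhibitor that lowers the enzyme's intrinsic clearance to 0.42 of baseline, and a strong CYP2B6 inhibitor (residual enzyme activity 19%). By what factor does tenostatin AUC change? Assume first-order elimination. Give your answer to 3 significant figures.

CYP2C8: 0.27 × 0.46 = 0.1242
CYP2C19: 0.29 × 0.42 = 0.1218
CYP2B6: 0.3 × 0.19 = 0.057
Other: 0.14 (unchanged)
CL_new/CL_old = 0.1242 + 0.1218 + 0.057 + 0.14 = 0.443.
AUC ∝ 1/CL: fold-change = 1 / 0.443 = 2.26.

2.26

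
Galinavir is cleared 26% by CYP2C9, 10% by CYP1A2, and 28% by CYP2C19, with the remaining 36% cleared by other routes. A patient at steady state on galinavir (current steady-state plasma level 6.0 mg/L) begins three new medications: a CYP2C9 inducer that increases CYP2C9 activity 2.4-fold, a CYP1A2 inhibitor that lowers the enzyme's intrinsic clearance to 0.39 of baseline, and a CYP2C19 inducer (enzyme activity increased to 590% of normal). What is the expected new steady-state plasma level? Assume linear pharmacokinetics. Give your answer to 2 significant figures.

CYP2C9: 0.26 × 2.4 = 0.624
CYP1A2: 0.1 × 0.39 = 0.039
CYP2C19: 0.28 × 5.9 = 1.652
Other: 0.36 (unchanged)
CL_new/CL_old = 0.624 + 0.039 + 1.652 + 0.36 = 2.675.
Dividing the baseline by the relative clearance: 6.0 / 2.675 = 2.2 mg/L.

2.2 mg/L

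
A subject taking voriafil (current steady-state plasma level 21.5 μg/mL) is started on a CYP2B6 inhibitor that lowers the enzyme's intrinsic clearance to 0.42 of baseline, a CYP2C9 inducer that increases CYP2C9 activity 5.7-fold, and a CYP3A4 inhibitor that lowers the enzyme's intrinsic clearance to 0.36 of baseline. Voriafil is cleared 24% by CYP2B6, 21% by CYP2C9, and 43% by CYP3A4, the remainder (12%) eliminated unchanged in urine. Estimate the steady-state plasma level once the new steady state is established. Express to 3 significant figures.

The CYP2B6 pathway (24% of clearance) drops to 0.42× activity: 0.24 × 0.42 = 0.1008.
The CYP2C9 pathway (21% of clearance) increases to 5.7× activity: 0.21 × 5.7 = 1.197.
The CYP3A4 pathway (43% of clearance) is reduced to 0.36× activity: 0.43 × 0.36 = 0.1548.
The remaining 12% of clearance is unaffected.
Relative clearance = 0.1008 + 1.197 + 0.1548 + 0.12 = 1.5726.
Steady-state plasma level ∝ 1/CL: new value = 21.5 / 1.5726 = 13.7 μg/mL.

13.7 μg/mL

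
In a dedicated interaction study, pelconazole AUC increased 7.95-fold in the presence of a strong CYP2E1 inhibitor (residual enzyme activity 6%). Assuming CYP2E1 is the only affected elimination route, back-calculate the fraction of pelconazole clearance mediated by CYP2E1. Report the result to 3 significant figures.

Write x for the fraction cleared via CYP2E1. The observed AUC change means clearance fell to 1/7.95 = 0.1258 of baseline.
Setting x·0.06 + (1 − x) = 0.1258 and solving: x = (0.1258 − 1)/(0.06 − 1) = 0.930.

0.930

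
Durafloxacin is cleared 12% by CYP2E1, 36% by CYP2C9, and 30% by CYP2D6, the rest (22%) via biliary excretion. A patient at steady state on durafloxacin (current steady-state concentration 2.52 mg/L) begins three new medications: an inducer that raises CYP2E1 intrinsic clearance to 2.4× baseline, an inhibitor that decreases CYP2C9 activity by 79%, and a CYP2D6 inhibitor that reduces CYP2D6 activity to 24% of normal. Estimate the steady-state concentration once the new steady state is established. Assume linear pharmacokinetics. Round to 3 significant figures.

The CYP2E1 pathway (12% of clearance) is boosted to 2.4× activity: 0.12 × 2.4 = 0.288.
The CYP2C9 pathway (36% of clearance) falls to 0.21× activity: 0.36 × 0.21 = 0.0756.
The CYP2D6 pathway (30% of clearance) drops to 0.24× activity: 0.3 × 0.24 = 0.072.
The remaining 22% of clearance is unaffected.
CL_new/CL_old = 0.288 + 0.0756 + 0.072 + 0.22 = 0.6556.
Dividing the baseline by the relative clearance: 2.52 / 0.6556 = 3.84 mg/L.

3.84 mg/L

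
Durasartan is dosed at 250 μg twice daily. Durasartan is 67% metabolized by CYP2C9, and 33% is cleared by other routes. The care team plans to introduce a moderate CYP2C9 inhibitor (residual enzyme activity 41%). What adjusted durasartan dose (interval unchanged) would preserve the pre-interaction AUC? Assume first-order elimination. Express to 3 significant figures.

151 μg

The CYP2C9 pathway (67% of clearance) is reduced to 0.41× activity: 0.67 × 0.41 = 0.2747.
Non-CYP routes (33%) are unchanged.
CL_new/CL_old = 0.2747 + 0.33 = 0.6047.
Css,avg = (dose rate)/CL, so holding Css fixed requires dose ∝ CL: 250 × 0.6047 = 151 μg.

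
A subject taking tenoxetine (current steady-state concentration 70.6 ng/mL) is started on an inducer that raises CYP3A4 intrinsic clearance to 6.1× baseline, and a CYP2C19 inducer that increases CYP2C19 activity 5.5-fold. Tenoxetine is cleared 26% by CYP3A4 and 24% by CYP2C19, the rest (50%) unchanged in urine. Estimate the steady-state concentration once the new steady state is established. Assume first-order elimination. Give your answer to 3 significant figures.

20.7 ng/mL

The CYP3A4 pathway (26% of clearance) increases to 6.1× activity: 0.26 × 6.1 = 1.586.
The CYP2C19 pathway (24% of clearance) increases to 5.5× activity: 0.24 × 5.5 = 1.32.
The remaining 50% of clearance is unaffected.
CL_new/CL_old = 1.586 + 1.32 + 0.5 = 3.406.
Steady-state concentration ∝ 1/CL: new value = 70.6 / 3.406 = 20.7 ng/mL.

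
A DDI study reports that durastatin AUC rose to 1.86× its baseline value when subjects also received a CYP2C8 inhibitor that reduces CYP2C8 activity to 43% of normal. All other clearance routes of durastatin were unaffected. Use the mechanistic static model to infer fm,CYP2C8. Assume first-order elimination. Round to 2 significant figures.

0.81

Let x = fm,CYP2C8. Because AUC ∝ 1/CL, relative clearance fell to 1/1.86 = 0.5376.
Only the CYP2C8 route changed, so 0.5376 = x·0.43 + (1 − x), giving x = 0.81.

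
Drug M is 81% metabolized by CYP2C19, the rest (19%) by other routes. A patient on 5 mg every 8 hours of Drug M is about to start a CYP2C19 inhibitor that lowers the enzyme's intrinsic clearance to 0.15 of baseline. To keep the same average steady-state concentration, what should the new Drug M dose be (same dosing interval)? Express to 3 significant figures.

1.56 mg

CYP2C19: 0.81 × 0.15 = 0.1215
Other: 0.19 (unchanged)
New clearance relative to baseline: 0.1215 + 0.19 = 0.3115.
Css,avg = (dose rate)/CL, so holding Css fixed requires dose ∝ CL: 5 × 0.3115 = 1.56 mg.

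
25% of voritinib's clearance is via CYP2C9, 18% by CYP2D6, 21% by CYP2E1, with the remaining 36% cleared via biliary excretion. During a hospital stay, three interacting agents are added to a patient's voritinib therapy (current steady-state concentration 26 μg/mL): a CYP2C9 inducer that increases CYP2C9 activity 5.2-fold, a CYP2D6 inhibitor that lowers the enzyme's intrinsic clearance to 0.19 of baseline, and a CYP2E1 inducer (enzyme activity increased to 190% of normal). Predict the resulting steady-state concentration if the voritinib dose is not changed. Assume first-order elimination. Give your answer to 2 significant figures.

The CYP2C9 pathway (25% of clearance) increases to 5.2× activity: 0.25 × 5.2 = 1.3.
The CYP2D6 pathway (18% of clearance) drops to 0.19× activity: 0.18 × 0.19 = 0.0342.
The CYP2E1 pathway (21% of clearance) increases to 1.9× activity: 0.21 × 1.9 = 0.399.
The remaining 36% of clearance is unaffected.
Relative clearance = 1.3 + 0.0342 + 0.399 + 0.36 = 2.0932.
Dividing the baseline by the relative clearance: 26 / 2.0932 = 12 μg/mL.

12 μg/mL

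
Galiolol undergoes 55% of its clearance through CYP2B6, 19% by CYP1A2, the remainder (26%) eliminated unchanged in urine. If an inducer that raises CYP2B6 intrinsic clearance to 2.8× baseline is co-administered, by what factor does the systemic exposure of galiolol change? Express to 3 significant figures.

0.503

CYP2B6: 0.55 × 2.8 = 1.54
CYP1A2: 0.19 (unchanged)
Other: 0.26 (unchanged)
Relative clearance = 1.54 + 0.19 + 0.26 = 1.99.
Since systemic exposure ∝ 1/CL, the ratio is 1 / 1.99 = 0.503.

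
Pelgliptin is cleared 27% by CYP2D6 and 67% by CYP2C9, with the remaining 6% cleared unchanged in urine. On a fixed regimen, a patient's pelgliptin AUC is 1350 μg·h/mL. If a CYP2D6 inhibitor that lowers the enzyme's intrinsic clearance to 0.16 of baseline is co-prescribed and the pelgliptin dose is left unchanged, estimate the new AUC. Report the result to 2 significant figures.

CYP2D6: 0.27 × 0.16 = 0.0432
CYP2C9: 0.67 (unchanged)
Other: 0.06 (unchanged)
Relative clearance = 0.0432 + 0.67 + 0.06 = 0.7732.
With dosing unchanged, AUC scales as 1/CL: 1350 / 0.7732 = 1.7 × 10³ μg·h/mL.

1.7 × 10³ μg·h/mL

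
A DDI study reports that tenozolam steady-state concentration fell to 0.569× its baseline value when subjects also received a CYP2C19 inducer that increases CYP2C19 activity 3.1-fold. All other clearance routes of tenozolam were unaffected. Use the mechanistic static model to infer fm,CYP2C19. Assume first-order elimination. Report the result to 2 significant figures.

0.36

CL'/CL = 1 / 0.569 = 1.757
3.1·fm + (1 − fm) = 1.757
fm = (1.757 − 1) / (3.1 − 1) = 0.36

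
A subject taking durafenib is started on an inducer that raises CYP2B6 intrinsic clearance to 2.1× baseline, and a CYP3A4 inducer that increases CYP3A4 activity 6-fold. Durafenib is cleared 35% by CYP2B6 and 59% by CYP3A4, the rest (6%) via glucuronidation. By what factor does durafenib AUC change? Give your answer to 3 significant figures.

0.231

CYP2B6: 0.35 × 2.1 = 0.735
CYP3A4: 0.59 × 6 = 3.54
Other: 0.06 (unchanged)
CL_new/CL_old = 0.735 + 3.54 + 0.06 = 4.335.
AUC ∝ 1/CL: fold-change = 1 / 4.335 = 0.231.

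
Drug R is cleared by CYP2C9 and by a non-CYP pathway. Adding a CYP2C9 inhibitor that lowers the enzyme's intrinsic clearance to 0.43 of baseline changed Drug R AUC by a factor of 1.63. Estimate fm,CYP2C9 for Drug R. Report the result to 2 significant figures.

CL'/CL = 1 / 1.63 = 0.6135
0.43·fm + (1 − fm) = 0.6135
fm = (0.6135 − 1) / (0.43 − 1) = 0.68

0.68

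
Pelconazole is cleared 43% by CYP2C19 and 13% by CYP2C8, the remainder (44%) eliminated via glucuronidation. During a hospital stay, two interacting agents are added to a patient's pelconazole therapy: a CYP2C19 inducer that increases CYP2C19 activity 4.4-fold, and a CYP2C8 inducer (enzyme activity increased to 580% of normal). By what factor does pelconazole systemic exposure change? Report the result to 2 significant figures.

0.32

The CYP2C19 pathway (43% of clearance) rises to 4.4× activity: 0.43 × 4.4 = 1.892.
The CYP2C8 pathway (13% of clearance) increases to 5.8× activity: 0.13 × 5.8 = 0.754.
Non-CYP routes (44%) are unchanged.
CL_new/CL_old = 1.892 + 0.754 + 0.44 = 3.086.
Because systemic exposure varies inversely with clearance, the combined effect is 1 / 3.086 = 0.32.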